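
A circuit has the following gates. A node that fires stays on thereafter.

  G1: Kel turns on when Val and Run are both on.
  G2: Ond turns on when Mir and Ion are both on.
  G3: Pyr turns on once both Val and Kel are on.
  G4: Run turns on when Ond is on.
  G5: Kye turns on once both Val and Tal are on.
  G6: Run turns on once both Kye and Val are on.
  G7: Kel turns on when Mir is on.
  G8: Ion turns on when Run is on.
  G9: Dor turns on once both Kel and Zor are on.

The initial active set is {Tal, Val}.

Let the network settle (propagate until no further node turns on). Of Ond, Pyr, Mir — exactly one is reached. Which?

G5: Val and Tal on → Kye on.
G6: Kye and Val on → Run on.
Val and Run are on, so Kel turns on (G1).
G3: Val and Kel on → Pyr on.
Ond would need Mir and Ion (G2), but Mir never turns on. No rule produces Mir, and it is not given.

Pyr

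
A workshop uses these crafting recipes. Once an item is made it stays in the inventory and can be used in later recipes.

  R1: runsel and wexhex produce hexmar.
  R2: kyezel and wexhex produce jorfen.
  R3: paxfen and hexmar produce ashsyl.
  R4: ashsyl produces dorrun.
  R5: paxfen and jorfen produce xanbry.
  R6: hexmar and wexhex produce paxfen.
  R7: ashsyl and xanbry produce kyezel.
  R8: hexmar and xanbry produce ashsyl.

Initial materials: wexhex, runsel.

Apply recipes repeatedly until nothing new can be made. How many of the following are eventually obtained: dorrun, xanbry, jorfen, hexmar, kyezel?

2

runsel and wexhex → hexmar (R1).
Using R6, hexmar and wexhex make paxfen.
paxfen and hexmar → ashsyl (R3).
ashsyl → dorrun (R4).
dorrun: reached.
xanbry would need paxfen and jorfen (R5), but jorfen is never obtained.
jorfen would need kyezel and wexhex (R2), but kyezel is never obtained.
hexmar: reached.
kyezel would need ashsyl and xanbry (R7), but xanbry is never obtained.
Reached: dorrun and hexmar — 2 of the 5.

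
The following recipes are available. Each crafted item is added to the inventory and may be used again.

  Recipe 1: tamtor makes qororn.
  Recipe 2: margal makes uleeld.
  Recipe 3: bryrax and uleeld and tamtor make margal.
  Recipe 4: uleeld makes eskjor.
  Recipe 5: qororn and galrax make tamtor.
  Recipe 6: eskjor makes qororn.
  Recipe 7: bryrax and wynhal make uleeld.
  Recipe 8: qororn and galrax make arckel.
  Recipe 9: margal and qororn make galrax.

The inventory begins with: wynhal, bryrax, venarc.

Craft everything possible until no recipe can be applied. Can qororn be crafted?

Using Recipe 7, bryrax and wynhal make uleeld.
uleeld → eskjor (Recipe 4).
Using Recipe 6, eskjor makes qororn.

Yes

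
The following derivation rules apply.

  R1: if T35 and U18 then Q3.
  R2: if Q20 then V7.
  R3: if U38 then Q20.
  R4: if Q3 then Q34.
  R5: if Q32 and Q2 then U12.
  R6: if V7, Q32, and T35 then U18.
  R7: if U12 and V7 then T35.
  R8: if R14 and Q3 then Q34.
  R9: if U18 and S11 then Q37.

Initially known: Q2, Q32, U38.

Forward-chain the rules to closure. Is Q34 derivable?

From Q32 and Q2, R5 gives U12.
From U38, R3 gives Q20.
Q20 holds, so V7 follows (R2).
U12 and V7 hold, so T35 follows (R7).
V7, Q32, and T35 hold, so U18 follows (R6).
From T35 and U18, R1 gives Q3.
From Q3, R4 gives Q34.

Yes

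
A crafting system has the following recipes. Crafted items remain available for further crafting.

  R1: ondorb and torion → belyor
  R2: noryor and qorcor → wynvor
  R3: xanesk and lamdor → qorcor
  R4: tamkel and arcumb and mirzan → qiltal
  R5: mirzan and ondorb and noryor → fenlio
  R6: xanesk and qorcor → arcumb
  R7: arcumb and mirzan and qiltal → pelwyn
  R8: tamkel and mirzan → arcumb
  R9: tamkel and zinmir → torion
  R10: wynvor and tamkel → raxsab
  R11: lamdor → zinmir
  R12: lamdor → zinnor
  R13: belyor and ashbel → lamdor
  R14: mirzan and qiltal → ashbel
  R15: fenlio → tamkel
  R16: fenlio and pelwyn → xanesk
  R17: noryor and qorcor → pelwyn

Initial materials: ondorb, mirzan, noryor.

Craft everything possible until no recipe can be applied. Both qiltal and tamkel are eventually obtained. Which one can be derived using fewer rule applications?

tamkel

tamkel: Using R5, mirzan, ondorb, and noryor make fenlio. Using R15, fenlio makes tamkel. [2 rule applications]
qiltal: mirzan and ondorb and noryor → fenlio (R5). fenlio → tamkel (R15). Using R8, tamkel and mirzan make arcumb. Using R4, tamkel, arcumb, and mirzan make qiltal. [4 rule applications]
tamkel needs fewer.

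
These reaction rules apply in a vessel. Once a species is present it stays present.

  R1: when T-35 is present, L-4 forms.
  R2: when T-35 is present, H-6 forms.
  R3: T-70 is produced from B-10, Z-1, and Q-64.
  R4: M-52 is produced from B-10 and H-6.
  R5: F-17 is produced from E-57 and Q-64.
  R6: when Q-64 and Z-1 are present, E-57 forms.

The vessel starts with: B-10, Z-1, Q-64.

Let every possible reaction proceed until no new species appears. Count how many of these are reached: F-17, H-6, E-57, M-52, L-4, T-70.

B-10, Z-1, and Q-64 present → T-70 forms (R3).
Q-64 and Z-1 present → E-57 forms (R6).
E-57 and Q-64 present → F-17 forms (R5).
F-17: reached.
H-6 would need T-35 (R2), but T-35 never forms.
E-57: reached.
M-52 would need B-10 and H-6 (R4), but H-6 never forms.
L-4 would need T-35 (R1), but T-35 never forms.
T-70: reached.
Reached: F-17, E-57, and T-70 — 3 of the 6.

3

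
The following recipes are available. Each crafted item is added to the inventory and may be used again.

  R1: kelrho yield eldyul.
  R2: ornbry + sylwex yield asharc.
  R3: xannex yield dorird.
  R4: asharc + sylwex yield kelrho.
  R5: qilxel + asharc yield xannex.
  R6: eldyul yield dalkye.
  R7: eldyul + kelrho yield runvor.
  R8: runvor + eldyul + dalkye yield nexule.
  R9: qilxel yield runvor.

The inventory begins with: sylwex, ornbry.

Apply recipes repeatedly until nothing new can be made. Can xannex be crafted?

xannex would need qilxel and asharc (R5), but qilxel is never obtained.

No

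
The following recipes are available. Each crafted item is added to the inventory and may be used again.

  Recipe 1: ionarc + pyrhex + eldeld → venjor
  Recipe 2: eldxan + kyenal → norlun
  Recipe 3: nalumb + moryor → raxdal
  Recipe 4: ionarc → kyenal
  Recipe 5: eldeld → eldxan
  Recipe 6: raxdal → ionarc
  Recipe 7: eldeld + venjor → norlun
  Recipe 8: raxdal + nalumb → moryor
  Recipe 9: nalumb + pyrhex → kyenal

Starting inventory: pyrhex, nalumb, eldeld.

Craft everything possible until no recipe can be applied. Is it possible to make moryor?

moryor would need raxdal and nalumb (Recipe 8), but raxdal is never obtained.

No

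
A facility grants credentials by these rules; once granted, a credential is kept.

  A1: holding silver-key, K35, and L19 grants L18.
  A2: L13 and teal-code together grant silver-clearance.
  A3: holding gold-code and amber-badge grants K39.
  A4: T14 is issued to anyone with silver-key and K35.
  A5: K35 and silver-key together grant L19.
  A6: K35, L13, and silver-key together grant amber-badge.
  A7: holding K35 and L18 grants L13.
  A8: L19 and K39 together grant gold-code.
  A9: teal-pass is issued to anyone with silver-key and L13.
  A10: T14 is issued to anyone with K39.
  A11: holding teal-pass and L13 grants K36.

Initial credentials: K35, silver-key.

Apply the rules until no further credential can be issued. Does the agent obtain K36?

Holding K35 and silver-key grants L19 (A5).
Holding silver-key, K35, and L19 grants L18 (A1).
Holding K35 and L18 grants L13 (A7).
Holding silver-key and L13 grants teal-pass (A9).
Holding teal-pass and L13 grants K36 (A11).

Yes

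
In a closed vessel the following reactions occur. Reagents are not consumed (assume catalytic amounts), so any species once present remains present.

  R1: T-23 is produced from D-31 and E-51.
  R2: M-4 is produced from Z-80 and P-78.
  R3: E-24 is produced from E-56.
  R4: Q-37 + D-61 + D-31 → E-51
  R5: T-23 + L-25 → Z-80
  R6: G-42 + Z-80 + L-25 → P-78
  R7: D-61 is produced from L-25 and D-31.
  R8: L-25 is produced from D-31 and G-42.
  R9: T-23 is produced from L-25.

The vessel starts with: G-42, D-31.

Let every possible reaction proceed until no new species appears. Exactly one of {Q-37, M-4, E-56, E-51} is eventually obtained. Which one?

D-31 and G-42 present → L-25 forms (R8).
L-25 present → T-23 forms (R9).
T-23 and L-25 present → Z-80 forms (R5).
G-42, Z-80, and L-25 present → P-78 forms (R6).
Z-80 and P-78 present → M-4 forms (R2).
No rule produces Q-37, and it is not given. E-51 would need Q-37, D-61, and D-31 (R4), but Q-37 never forms. No rule produces E-56, and it is not given.

M-4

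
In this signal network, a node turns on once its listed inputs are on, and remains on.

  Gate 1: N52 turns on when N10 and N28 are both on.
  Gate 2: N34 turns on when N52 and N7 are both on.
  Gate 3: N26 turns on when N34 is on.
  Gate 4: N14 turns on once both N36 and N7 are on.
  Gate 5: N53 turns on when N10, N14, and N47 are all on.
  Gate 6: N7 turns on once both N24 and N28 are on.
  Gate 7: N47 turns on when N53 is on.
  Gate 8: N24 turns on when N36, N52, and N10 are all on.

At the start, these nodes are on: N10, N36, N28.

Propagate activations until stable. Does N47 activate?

N47 would need N53 (Gate 7), but N53 never turns on.

No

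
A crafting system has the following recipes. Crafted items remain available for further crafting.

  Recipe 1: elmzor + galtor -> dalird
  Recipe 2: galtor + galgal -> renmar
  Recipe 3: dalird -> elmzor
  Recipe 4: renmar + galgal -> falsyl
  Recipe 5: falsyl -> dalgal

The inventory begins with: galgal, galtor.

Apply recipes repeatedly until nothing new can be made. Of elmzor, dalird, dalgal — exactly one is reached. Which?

galtor + galgal -> renmar (Recipe 2).
renmar + galgal -> falsyl (Recipe 4).
falsyl -> dalgal (Recipe 5).
elmzor would need dalird (Recipe 3), but dalird is never obtained. dalird would need elmzor and galtor (Recipe 1), but elmzor is never obtained.

dalgal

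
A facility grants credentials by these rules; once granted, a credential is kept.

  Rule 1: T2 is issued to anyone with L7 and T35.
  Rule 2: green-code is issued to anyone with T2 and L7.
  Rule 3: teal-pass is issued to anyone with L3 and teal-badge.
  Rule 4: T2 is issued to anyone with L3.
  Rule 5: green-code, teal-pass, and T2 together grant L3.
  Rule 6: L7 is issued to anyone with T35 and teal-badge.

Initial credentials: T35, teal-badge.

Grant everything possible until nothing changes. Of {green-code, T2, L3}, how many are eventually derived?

2

Holding T35 and teal-badge grants L7 (Rule 6).
Holding L7 and T35 grants T2 (Rule 1).
Holding T2 and L7 grants green-code (Rule 2).
green-code: reached.
T2: reached.
L3 would need green-code, teal-pass, and T2 (Rule 5), but teal-pass is never granted.
Reached: green-code and T2 — 2 of the 3.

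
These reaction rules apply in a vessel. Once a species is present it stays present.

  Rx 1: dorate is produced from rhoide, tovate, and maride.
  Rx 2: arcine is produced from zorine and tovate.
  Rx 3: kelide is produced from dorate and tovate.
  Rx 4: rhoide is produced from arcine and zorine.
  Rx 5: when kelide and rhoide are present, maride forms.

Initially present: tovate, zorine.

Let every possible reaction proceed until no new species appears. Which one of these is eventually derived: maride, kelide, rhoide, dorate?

zorine and tovate present → arcine forms (Rx 2).
arcine and zorine present → rhoide forms (Rx 4).
maride would need kelide and rhoide (Rx 5), but kelide never forms. dorate would need rhoide, tovate, and maride (Rx 1), but maride never forms. kelide would need dorate and tovate (Rx 3), but dorate never forms.

rhoide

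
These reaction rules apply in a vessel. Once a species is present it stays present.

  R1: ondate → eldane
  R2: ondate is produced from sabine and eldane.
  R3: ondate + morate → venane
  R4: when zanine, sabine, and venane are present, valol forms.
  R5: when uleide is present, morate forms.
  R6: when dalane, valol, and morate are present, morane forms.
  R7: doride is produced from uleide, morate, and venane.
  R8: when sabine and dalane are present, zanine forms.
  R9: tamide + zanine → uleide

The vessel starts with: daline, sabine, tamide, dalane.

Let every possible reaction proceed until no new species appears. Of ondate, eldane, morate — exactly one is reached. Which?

morate

sabine and dalane present → zanine forms (R8).
tamide and zanine present → uleide forms (R9).
uleide present → morate forms (R5).
eldane would need ondate (R1), but ondate never forms. ondate would need sabine and eldane (R2), but eldane never forms.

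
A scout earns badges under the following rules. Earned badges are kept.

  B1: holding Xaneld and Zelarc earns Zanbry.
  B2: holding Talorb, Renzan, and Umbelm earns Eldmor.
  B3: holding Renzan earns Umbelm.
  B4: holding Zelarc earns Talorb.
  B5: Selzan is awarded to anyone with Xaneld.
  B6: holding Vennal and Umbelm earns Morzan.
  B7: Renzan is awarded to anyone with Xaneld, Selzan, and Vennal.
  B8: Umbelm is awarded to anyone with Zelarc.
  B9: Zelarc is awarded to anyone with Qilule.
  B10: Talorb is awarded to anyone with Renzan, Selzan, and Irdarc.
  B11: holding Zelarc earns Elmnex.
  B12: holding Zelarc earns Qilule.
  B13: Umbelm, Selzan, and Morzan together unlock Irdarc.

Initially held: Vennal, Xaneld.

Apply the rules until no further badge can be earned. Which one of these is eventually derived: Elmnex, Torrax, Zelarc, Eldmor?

With Xaneld, Selzan is earned (B5).
With Xaneld, Selzan, and Vennal, Renzan is earned (B7).
With Renzan, Umbelm is earned (B3).
With Vennal and Umbelm, Morzan is earned (B6).
With Umbelm, Selzan, and Morzan, Irdarc is earned (B13).
With Renzan, Selzan, and Irdarc, Talorb is earned (B10).
With Talorb, Renzan, and Umbelm, Eldmor is earned (B2).
Zelarc would need Qilule (B9), but Qilule is never earned. Elmnex would need Zelarc (B11), but Zelarc is never earned. No rule produces Torrax, and it is not given.

Eldmor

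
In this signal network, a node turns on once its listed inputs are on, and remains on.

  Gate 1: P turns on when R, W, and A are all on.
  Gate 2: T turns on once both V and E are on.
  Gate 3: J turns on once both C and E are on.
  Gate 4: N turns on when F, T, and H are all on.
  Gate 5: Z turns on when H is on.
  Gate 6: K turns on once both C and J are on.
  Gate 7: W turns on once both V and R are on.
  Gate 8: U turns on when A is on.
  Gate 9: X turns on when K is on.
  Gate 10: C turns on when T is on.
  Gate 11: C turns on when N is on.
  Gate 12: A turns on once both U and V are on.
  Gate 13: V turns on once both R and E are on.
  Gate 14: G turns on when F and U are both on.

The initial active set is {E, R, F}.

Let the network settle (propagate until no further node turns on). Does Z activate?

Z would need H (Gate 5), but H never turns on.

No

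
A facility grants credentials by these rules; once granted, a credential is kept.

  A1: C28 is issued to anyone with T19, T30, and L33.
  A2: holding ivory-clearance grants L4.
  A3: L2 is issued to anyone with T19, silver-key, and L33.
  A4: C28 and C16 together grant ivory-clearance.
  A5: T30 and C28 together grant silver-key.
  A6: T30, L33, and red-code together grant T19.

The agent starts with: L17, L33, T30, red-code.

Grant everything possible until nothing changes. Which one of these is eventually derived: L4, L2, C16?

Holding T30, L33, and red-code grants T19 (A6).
Holding T19, T30, and L33 grants C28 (A1).
Holding T30 and C28 grants silver-key (A5).
Holding T19, silver-key, and L33 grants L2 (A3).
L4 would need ivory-clearance (A2), but ivory-clearance is never granted. No rule produces C16, and it is not given.

L2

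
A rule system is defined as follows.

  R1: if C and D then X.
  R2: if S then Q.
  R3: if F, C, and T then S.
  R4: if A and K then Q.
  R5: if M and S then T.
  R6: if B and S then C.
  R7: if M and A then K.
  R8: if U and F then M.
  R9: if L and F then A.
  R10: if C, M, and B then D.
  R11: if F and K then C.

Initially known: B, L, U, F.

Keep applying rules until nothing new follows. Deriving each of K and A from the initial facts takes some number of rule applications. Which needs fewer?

A: From L and F, R9 gives A. [1 rule application]
K: U and F hold, so M follows (R8). L and F hold, so A follows (R9). M and A hold, so K follows (R7). [3 rule applications]
A needs fewer.

A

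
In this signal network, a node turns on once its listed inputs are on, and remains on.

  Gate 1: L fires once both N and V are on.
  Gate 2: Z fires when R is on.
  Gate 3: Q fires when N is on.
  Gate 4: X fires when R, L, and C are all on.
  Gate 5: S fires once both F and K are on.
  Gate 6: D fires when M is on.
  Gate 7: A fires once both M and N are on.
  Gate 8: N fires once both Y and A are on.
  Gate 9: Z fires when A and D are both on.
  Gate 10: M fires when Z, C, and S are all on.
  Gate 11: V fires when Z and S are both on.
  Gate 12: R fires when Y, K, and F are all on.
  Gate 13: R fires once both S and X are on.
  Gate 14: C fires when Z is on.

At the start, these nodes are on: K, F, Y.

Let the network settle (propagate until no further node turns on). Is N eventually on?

No

N would need Y and A (Gate 8), but A never turns on.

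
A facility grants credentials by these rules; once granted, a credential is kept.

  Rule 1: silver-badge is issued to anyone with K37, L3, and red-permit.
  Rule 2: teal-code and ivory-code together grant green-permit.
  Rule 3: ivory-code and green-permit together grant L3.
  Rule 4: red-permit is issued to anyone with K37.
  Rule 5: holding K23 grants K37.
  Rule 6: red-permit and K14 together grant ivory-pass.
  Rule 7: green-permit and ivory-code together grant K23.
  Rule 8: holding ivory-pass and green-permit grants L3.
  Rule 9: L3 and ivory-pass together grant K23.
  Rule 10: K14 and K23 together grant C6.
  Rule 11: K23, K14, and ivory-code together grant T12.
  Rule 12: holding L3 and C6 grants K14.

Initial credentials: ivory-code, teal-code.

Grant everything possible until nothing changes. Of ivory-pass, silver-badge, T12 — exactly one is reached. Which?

Holding teal-code and ivory-code grants green-permit (Rule 2).
Holding green-permit and ivory-code grants K23 (Rule 7).
Holding ivory-code and green-permit grants L3 (Rule 3).
Holding K23 grants K37 (Rule 5).
Holding K37 grants red-permit (Rule 4).
Holding K37, L3, and red-permit grants silver-badge (Rule 1).
ivory-pass would need red-permit and K14 (Rule 6), but K14 is never granted. T12 would need K23, K14, and ivory-code (Rule 11), but K14 is never granted.

silver-badge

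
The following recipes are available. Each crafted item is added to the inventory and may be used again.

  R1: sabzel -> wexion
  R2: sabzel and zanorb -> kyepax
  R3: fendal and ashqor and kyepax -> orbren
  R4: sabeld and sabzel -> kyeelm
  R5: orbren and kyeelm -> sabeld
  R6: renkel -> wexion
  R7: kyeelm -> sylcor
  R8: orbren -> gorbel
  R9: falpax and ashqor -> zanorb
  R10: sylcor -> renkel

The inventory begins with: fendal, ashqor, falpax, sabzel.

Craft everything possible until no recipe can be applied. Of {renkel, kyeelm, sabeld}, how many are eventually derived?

renkel would need sylcor (R10), but sylcor is never obtained.
kyeelm would need sabeld and sabzel (R4), but sabeld is never obtained.
sabeld would need orbren and kyeelm (R5), but kyeelm is never obtained.
None of the 3 are reached.

0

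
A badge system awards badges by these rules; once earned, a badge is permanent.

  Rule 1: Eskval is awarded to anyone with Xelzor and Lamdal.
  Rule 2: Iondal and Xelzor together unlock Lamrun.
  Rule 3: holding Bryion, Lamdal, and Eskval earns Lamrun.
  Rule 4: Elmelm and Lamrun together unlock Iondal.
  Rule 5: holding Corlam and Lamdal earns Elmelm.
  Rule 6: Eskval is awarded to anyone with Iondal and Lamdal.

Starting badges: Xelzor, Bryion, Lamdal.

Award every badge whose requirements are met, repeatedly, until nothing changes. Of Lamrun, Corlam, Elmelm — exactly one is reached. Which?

With Xelzor and Lamdal, Eskval is earned (Rule 1).
With Bryion, Lamdal, and Eskval, Lamrun is earned (Rule 3).
Elmelm would need Corlam and Lamdal (Rule 5), but Corlam is never earned. No rule produces Corlam, and it is not given.

Lamrun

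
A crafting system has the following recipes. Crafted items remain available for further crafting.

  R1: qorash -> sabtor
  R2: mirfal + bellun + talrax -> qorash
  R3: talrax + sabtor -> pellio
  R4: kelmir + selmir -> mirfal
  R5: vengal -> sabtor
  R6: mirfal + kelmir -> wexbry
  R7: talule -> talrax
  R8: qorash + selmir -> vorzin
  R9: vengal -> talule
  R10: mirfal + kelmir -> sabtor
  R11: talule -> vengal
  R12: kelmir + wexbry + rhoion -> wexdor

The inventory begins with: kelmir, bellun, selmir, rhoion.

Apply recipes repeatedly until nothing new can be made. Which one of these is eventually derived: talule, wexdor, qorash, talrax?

kelmir + selmir -> mirfal (R4).
Using R6, mirfal and kelmir make wexbry.
Using R12, kelmir, wexbry, and rhoion make wexdor.
qorash would need mirfal, bellun, and talrax (R2), but talrax is never obtained. talrax would need talule (R7), but talule is never obtained. talule would need vengal (R9), but vengal is never obtained.

wexdor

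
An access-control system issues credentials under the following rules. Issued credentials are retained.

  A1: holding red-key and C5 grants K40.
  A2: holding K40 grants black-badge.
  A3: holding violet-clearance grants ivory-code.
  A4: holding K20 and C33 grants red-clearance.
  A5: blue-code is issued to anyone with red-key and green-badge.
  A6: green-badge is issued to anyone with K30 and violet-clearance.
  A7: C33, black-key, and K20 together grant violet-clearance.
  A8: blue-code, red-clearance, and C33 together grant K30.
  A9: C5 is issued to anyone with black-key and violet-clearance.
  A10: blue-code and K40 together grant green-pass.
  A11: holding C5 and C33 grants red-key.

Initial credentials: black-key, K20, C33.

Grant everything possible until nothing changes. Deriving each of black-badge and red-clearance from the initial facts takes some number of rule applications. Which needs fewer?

red-clearance: Holding K20 and C33 grants red-clearance (A4). [1 rule application]
black-badge: Holding C33, black-key, and K20 grants violet-clearance (A7). Holding black-key and violet-clearance grants C5 (A9). Holding C5 and C33 grants red-key (A11). Holding red-key and C5 grants K40 (A1). Holding K40 grants black-badge (A2). [5 rule applications]
red-clearance needs fewer.

red-clearance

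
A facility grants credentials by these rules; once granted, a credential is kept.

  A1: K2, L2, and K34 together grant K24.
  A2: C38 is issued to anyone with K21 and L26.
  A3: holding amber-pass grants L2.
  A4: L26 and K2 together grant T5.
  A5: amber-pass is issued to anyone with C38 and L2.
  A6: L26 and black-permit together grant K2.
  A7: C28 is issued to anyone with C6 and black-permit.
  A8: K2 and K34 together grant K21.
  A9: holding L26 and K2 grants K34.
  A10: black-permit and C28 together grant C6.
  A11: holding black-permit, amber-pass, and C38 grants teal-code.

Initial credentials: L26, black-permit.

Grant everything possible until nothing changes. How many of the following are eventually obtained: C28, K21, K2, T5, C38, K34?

Holding L26 and black-permit grants K2 (A6).
Holding L26 and K2 grants K34 (A9).
Holding L26 and K2 grants T5 (A4).
Holding K2 and K34 grants K21 (A8).
Holding K21 and L26 grants C38 (A2).
C28 would need C6 and black-permit (A7), but C6 is never granted.
K21: reached.
K2: reached.
T5: reached.
C38: reached.
K34: reached.
Reached: K21, K2, T5, C38, and K34 — 5 of the 6.

5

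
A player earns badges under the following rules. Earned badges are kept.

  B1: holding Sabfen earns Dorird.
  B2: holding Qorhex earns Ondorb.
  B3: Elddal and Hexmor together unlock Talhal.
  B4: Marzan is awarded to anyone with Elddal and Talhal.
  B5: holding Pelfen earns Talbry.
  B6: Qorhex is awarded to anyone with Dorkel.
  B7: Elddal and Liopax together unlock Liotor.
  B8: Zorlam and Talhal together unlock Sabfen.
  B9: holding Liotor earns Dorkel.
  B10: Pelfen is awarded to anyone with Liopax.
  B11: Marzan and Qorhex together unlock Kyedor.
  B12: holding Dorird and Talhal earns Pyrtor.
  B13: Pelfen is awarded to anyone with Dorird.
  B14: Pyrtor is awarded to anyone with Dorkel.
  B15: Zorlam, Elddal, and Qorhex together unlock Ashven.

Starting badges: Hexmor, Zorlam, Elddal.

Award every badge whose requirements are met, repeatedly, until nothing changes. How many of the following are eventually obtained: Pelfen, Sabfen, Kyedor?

With Elddal and Hexmor, Talhal is earned (B3).
With Zorlam and Talhal, Sabfen is earned (B8).
With Sabfen, Dorird is earned (B1).
With Dorird, Pelfen is earned (B13).
Pelfen: reached.
Sabfen: reached.
Kyedor would need Marzan and Qorhex (B11), but Qorhex is never earned.
Reached: Pelfen and Sabfen — 2 of the 3.

2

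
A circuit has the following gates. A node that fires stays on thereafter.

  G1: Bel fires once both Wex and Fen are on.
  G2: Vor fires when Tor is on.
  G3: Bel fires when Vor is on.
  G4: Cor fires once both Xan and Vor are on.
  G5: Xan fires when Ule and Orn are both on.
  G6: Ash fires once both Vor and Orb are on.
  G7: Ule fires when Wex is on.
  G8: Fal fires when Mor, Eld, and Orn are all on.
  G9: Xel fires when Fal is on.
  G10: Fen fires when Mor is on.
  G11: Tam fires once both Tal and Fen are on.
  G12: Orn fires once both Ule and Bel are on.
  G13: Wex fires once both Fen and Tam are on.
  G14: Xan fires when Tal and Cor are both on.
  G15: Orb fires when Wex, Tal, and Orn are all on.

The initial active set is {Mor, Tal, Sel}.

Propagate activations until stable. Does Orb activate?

Yes

G10: Mor on → Fen on.
G11: Tal and Fen on → Tam on.
Fen and Tam are on, so Wex fires (G13).
G7: Wex on → Ule on.
Wex and Fen are on, so Bel fires (G1).
Ule and Bel are on, so Orn fires (G12).
Wex, Tal, and Orn are on, so Orb fires (G15).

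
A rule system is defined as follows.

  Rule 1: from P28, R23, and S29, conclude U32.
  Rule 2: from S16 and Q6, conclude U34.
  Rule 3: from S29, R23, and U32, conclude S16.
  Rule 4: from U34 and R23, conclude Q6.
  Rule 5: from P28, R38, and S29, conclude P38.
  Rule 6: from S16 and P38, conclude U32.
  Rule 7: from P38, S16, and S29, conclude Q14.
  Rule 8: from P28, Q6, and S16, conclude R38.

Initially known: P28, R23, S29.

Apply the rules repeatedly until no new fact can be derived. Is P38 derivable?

No

P38 would need P28, R38, and S29 (Rule 5), but R38 is never established.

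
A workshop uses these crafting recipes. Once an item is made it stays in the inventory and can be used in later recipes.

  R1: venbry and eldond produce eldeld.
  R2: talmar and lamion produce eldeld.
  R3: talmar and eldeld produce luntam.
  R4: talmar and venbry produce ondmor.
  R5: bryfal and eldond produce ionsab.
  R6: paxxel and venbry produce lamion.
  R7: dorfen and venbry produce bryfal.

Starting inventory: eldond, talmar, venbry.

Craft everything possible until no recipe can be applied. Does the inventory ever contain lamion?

lamion would need paxxel and venbry (R6), but paxxel is never obtained.

No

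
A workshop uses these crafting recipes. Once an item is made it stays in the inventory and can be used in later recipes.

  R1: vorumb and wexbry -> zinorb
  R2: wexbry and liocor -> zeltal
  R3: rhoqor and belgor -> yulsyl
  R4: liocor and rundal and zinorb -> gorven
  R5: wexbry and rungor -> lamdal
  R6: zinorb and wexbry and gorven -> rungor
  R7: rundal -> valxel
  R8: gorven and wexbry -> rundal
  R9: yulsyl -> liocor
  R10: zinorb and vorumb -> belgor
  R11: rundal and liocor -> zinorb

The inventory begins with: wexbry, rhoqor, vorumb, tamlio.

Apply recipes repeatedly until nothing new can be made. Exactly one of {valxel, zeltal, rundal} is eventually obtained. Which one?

zeltal

Using R1, vorumb and wexbry make zinorb.
Using R10, zinorb and vorumb make belgor.
rhoqor and belgor -> yulsyl (R3).
Using R9, yulsyl makes liocor.
wexbry and liocor -> zeltal (R2).
valxel would need rundal (R7), but rundal is never obtained. rundal would need gorven and wexbry (R8), but gorven is never obtained.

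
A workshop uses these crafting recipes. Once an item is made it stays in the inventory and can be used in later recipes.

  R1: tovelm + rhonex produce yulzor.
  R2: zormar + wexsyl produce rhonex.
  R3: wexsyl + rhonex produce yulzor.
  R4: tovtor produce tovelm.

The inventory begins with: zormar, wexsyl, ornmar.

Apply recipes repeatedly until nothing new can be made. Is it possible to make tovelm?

tovelm would need tovtor (R4), but tovtor is never obtained.

No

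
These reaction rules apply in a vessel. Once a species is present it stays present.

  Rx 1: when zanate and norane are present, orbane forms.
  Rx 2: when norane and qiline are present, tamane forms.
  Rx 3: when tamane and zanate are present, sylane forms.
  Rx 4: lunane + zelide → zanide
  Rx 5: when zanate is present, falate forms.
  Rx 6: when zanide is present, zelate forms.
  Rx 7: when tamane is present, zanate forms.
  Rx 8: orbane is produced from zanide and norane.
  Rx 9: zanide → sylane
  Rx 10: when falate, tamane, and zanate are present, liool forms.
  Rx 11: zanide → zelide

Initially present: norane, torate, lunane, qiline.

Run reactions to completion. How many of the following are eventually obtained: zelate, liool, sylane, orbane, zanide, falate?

norane and qiline present → tamane forms (Rx 2).
tamane present → zanate forms (Rx 7).
tamane and zanate present → sylane forms (Rx 3).
zanate and norane present → orbane forms (Rx 1).
zanate present → falate forms (Rx 5).
falate, tamane, and zanate present → liool forms (Rx 10).
zelate would need zanide (Rx 6), but zanide never forms.
liool: reached.
sylane: reached.
orbane: reached.
zanide would need lunane and zelide (Rx 4), but zelide never forms.
falate: reached.
Reached: liool, sylane, orbane, and falate — 4 of the 6.

4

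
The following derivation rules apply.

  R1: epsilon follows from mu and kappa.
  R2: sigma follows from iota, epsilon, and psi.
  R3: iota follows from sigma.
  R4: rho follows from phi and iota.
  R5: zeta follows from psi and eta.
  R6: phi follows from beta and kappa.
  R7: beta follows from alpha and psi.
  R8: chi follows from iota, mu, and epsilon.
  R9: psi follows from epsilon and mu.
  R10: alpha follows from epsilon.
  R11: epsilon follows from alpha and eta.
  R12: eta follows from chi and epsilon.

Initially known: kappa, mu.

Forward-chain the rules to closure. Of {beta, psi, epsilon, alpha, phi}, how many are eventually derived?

mu and kappa hold, so epsilon follows (R1).
From epsilon, R10 gives alpha.
epsilon and mu hold, so psi follows (R9).
alpha and psi hold, so beta follows (R7).
From beta and kappa, R6 gives phi.
beta: reached.
psi: reached.
epsilon: reached.
alpha: reached.
phi: reached.
All 5 are reached.

5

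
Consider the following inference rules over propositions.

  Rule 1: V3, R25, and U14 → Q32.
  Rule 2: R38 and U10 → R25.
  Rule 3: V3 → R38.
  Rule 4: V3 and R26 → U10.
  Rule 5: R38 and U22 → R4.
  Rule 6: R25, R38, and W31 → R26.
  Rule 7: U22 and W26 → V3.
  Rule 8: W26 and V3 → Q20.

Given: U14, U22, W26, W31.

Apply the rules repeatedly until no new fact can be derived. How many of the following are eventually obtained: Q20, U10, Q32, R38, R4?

3

From U22 and W26, Rule 7 gives V3.
W26 and V3 hold, so Q20 follows (Rule 8).
From V3, Rule 3 gives R38.
From R38 and U22, Rule 5 gives R4.
Q20: reached.
U10 would need V3 and R26 (Rule 4), but R26 is never established.
Q32 would need V3, R25, and U14 (Rule 1), but R25 is never established.
R38: reached.
R4: reached.
Reached: Q20, R38, and R4 — 3 of the 5.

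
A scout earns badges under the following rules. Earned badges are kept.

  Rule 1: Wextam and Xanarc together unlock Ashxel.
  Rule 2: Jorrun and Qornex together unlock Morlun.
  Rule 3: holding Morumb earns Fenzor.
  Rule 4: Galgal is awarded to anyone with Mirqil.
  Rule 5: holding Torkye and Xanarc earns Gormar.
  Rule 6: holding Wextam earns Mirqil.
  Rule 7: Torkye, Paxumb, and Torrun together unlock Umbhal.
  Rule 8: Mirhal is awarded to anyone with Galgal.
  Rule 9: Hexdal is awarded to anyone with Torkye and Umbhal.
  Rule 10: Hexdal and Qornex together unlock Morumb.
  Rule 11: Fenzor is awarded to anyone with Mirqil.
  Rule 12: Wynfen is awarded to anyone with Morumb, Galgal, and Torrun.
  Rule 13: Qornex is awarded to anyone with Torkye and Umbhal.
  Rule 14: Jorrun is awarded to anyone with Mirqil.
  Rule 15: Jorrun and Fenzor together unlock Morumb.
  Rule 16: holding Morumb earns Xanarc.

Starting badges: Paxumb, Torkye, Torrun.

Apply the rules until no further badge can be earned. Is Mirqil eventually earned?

Mirqil would need Wextam (Rule 6), but Wextam is never earned.

No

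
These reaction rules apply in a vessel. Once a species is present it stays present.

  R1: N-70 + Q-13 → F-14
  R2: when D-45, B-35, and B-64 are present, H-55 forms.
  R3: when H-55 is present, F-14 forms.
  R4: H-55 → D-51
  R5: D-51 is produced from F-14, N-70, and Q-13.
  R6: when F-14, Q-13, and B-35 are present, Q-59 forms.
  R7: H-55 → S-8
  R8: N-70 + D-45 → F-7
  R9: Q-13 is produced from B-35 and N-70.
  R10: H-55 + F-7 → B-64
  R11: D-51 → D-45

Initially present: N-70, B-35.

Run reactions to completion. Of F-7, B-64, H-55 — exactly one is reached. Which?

F-7

B-35 and N-70 present → Q-13 forms (R9).
N-70 and Q-13 present → F-14 forms (R1).
F-14, N-70, and Q-13 present → D-51 forms (R5).
D-51 present → D-45 forms (R11).
N-70 and D-45 present → F-7 forms (R8).
B-64 would need H-55 and F-7 (R10), but H-55 never forms. H-55 would need D-45, B-35, and B-64 (R2), but B-64 never forms.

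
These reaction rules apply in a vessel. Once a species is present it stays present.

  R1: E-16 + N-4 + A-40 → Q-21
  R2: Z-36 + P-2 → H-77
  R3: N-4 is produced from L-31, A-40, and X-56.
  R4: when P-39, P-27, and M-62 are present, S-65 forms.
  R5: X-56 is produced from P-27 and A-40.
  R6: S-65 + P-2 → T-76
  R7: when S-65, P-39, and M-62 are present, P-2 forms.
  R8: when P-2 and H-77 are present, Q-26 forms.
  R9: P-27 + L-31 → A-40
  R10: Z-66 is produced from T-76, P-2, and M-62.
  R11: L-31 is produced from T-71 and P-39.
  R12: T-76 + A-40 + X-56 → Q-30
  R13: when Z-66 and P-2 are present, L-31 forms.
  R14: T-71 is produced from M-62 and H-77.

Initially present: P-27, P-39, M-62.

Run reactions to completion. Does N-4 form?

Yes

P-39, P-27, and M-62 present → S-65 forms (R4).
S-65, P-39, and M-62 present → P-2 forms (R7).
S-65 and P-2 present → T-76 forms (R6).
T-76, P-2, and M-62 present → Z-66 forms (R10).
Z-66 and P-2 present → L-31 forms (R13).
P-27 and L-31 present → A-40 forms (R9).
P-27 and A-40 present → X-56 forms (R5).
L-31, A-40, and X-56 present → N-4 forms (R3).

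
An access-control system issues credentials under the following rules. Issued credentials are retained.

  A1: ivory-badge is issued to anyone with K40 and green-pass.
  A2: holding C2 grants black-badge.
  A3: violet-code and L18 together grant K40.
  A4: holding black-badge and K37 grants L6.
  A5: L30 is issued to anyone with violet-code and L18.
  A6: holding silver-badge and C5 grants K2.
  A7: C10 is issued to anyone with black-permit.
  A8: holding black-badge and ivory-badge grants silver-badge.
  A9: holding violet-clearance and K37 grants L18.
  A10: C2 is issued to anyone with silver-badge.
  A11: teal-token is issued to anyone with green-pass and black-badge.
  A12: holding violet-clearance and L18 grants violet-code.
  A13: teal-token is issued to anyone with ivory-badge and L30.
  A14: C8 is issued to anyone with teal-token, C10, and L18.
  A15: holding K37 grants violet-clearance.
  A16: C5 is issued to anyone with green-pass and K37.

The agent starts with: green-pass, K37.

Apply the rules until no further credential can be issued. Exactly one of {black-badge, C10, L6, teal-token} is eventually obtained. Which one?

Holding K37 grants violet-clearance (A15).
Holding violet-clearance and K37 grants L18 (A9).
Holding violet-clearance and L18 grants violet-code (A12).
Holding violet-code and L18 grants K40 (A3).
Holding violet-code and L18 grants L30 (A5).
Holding K40 and green-pass grants ivory-badge (A1).
Holding ivory-badge and L30 grants teal-token (A13).
black-badge would need C2 (A2), but C2 is never granted. C10 would need black-permit (A7), but black-permit is never granted. L6 would need black-badge and K37 (A4), but black-badge is never granted.

teal-token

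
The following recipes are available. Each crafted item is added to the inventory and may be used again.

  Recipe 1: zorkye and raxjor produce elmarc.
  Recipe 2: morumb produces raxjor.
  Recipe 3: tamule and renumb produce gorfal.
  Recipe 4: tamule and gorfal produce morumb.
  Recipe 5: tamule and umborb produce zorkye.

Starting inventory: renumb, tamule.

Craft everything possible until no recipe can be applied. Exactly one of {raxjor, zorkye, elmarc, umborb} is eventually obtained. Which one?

raxjor

tamule and renumb → gorfal (Recipe 3).
Using Recipe 4, tamule and gorfal make morumb.
Using Recipe 2, morumb makes raxjor.
zorkye would need tamule and umborb (Recipe 5), but umborb is never obtained. No rule produces umborb, and it is not given. elmarc would need zorkye and raxjor (Recipe 1), but zorkye is never obtained.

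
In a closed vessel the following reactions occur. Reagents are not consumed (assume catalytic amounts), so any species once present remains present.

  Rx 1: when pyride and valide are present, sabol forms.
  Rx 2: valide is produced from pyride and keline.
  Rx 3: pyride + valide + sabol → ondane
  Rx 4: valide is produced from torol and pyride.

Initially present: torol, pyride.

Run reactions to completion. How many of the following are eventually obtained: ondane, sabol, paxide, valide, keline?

3

torol and pyride present → valide forms (Rx 4).
pyride and valide present → sabol forms (Rx 1).
pyride, valide, and sabol present → ondane forms (Rx 3).
ondane: reached.
sabol: reached.
No rule produces paxide, and it is not given.
valide: reached.
No rule produces keline, and it is not given.
Reached: ondane, sabol, and valide — 3 of the 5.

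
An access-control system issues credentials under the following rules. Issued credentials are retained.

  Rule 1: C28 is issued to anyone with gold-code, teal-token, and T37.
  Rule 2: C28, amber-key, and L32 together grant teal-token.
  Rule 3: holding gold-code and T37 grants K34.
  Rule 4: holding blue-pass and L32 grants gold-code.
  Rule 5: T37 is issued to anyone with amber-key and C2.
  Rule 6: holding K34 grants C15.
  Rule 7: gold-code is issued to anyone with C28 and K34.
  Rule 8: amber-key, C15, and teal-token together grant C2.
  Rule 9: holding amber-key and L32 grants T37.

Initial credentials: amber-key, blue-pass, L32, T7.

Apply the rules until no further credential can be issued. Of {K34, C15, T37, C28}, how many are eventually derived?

Holding blue-pass and L32 grants gold-code (Rule 4).
Holding amber-key and L32 grants T37 (Rule 9).
Holding gold-code and T37 grants K34 (Rule 3).
Holding K34 grants C15 (Rule 6).
K34: reached.
C15: reached.
T37: reached.
C28 would need gold-code, teal-token, and T37 (Rule 1), but teal-token is never granted.
Reached: K34, C15, and T37 — 3 of the 4.

3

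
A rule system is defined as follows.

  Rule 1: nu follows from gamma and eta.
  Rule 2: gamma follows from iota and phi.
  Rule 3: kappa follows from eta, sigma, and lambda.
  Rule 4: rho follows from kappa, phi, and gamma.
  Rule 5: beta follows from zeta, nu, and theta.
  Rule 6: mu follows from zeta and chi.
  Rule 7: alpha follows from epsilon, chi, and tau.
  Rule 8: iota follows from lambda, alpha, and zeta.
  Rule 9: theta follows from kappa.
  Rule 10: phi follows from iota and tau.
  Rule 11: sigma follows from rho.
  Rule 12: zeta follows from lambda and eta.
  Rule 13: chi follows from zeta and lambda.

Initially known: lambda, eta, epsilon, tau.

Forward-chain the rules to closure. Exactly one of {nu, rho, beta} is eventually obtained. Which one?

nu

lambda and eta hold, so zeta follows (Rule 12).
zeta and lambda hold, so chi follows (Rule 13).
epsilon, chi, and tau hold, so alpha follows (Rule 7).
From lambda, alpha, and zeta, Rule 8 gives iota.
From iota and tau, Rule 10 gives phi.
iota and phi hold, so gamma follows (Rule 2).
From gamma and eta, Rule 1 gives nu.
beta would need zeta, nu, and theta (Rule 5), but theta is never established. rho would need kappa, phi, and gamma (Rule 4), but kappa is never established.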